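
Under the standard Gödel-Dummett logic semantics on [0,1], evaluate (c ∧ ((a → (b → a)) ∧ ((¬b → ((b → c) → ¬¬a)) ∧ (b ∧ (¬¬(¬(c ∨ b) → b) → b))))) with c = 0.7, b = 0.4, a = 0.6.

(b → a): 0.4 ≤ 0.6, so result = 1
(a → (b → a)): 0.6 ≤ 1, so result = 1
¬b: Gödel ¬ of 0.4 = 0 (operand ≠ 0)
(b → c): 0.4 ≤ 0.7, so result = 1
¬a: Gödel ¬ of 0.6 = 0 (operand ≠ 0)
¬¬a: Gödel ¬ of 0 = 1 (operand is 0)
((b → c) → ¬¬a): 1 ≤ 1, so result = 1
(¬b → ((b → c) → ¬¬a)): 0 ≤ 1, so result = 1
(c ∨ b) = max(0.7, 0.4) = 0.7
¬(c ∨ b): Gödel ¬ of 0.7 = 0 (operand ≠ 0)
(¬(c ∨ b) → b): 0 ≤ 0.4, so result = 1
¬(¬(c ∨ b) → b): Gödel ¬ of 1 = 0 (operand ≠ 0)
¬¬(¬(c ∨ b) → b): Gödel ¬ of 0 = 1 (operand is 0)
(¬¬(¬(c ∨ b) → b) → b): 1 > 0.4, so result = 0.4
(b ∧ (¬¬(¬(c ∨ b) → b) → b)) = min(0.4, 0.4) = 0.4
((¬b → ((b → c) → ¬¬a)) ∧ (b ∧ (¬¬(¬(c ∨ b) → b) → b))) = min(1, 0.4) = 0.4
((a → (b → a)) ∧ ((¬b → ((b → c) → ¬¬a)) ∧ (b ∧ (¬¬(¬(c ∨ b) → b) → b)))) = min(1, 0.4) = 0.4
(c ∧ ((a → (b → a)) ∧ ((¬b → ((b → c) → ¬¬a)) ∧ (b ∧ (¬¬(¬(c ∨ b) → b) → b))))) = min(0.7, 0.4) = 0.4

0.40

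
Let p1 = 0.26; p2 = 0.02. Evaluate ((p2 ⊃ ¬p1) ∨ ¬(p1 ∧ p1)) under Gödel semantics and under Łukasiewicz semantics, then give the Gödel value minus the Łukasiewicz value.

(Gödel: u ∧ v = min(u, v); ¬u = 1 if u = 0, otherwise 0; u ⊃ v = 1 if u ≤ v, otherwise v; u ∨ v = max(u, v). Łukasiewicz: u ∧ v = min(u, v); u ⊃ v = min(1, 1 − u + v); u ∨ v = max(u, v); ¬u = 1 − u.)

Gödel evaluation:
  ¬p1: Gödel ¬ of 0.26 = 0 (operand ≠ 0)
  (p2 ⊃ ¬p1): 0.02 > 0, so result = 0
  (p1 ∧ p1) = min(0.26, 0.26) = 0.26
  ¬(p1 ∧ p1): Gödel ¬ of 0.26 = 0 (operand ≠ 0)
  ((p2 ⊃ ¬p1) ∨ ¬(p1 ∧ p1)) = max(0, 0) = 0
  Gödel value = 0
Łukasiewicz evaluation:
  ¬p1: Łukasiewicz ¬ gives 1 − 0.26 = 0.74
  (p2 ⊃ ¬p1): min(1, 1 − 0.02 + 0.74) = 1
  (p1 ∧ p1) = min(0.26, 0.26) = 0.26
  ¬(p1 ∧ p1): Łukasiewicz ¬ gives 1 − 0.26 = 0.74
  ((p2 ⊃ ¬p1) ∨ ¬(p1 ∧ p1)) = max(1, 0.74) = 1
  Łukasiewicz value = 1
Difference: 0 − 1 = -1.00

-1.00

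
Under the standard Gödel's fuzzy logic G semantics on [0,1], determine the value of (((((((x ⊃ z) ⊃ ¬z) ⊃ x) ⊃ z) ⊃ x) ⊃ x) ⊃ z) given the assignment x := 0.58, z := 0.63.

0.63

(x ⊃ z): 0.58 ≤ 0.63, so result = 1
¬z: Gödel ¬ of 0.63 = 0 (operand ≠ 0)
((x ⊃ z) ⊃ ¬z): 1 > 0, so result = 0
(((x ⊃ z) ⊃ ¬z) ⊃ x): 0 ≤ 0.58, so result = 1
((((x ⊃ z) ⊃ ¬z) ⊃ x) ⊃ z): 1 > 0.63, so result = 0.63
(((((x ⊃ z) ⊃ ¬z) ⊃ x) ⊃ z) ⊃ x): 0.63 > 0.58, so result = 0.58
((((((x ⊃ z) ⊃ ¬z) ⊃ x) ⊃ z) ⊃ x) ⊃ x): 0.58 ≤ 0.58, so result = 1
(((((((x ⊃ z) ⊃ ¬z) ⊃ x) ⊃ z) ⊃ x) ⊃ x) ⊃ z): 1 > 0.63, so result = 0.63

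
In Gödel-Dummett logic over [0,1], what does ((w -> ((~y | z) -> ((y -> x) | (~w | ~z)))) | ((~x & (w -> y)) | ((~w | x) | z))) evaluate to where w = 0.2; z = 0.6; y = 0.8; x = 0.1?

0.60

~y: Gödel ¬ of 0.8 = 0 (operand ≠ 0)
(~y | z) = max(0, 0.6) = 0.6
(y -> x): 0.8 > 0.1, so result = 0.1
~w: Gödel ¬ of 0.2 = 0 (operand ≠ 0)
~z: Gödel ¬ of 0.6 = 0 (operand ≠ 0)
(~w | ~z) = max(0, 0) = 0
((y -> x) | (~w | ~z)) = max(0.1, 0) = 0.1
((~y | z) -> ((y -> x) | (~w | ~z))): 0.6 > 0.1, so result = 0.1
(w -> ((~y | z) -> ((y -> x) | (~w | ~z)))): 0.2 > 0.1, so result = 0.1
~x: Gödel ¬ of 0.1 = 0 (operand ≠ 0)
(w -> y): 0.2 ≤ 0.8, so result = 1
(~x & (w -> y)) = min(0, 1) = 0
~w: Gödel ¬ of 0.2 = 0 (operand ≠ 0)
(~w | x) = max(0, 0.1) = 0.1
((~w | x) | z) = max(0.1, 0.6) = 0.6
((~x & (w -> y)) | ((~w | x) | z)) = max(0, 0.6) = 0.6
((w -> ((~y | z) -> ((y -> x) | (~w | ~z)))) | ((~x & (w -> y)) | ((~w | x) | z))) = max(0.1, 0.6) = 0.6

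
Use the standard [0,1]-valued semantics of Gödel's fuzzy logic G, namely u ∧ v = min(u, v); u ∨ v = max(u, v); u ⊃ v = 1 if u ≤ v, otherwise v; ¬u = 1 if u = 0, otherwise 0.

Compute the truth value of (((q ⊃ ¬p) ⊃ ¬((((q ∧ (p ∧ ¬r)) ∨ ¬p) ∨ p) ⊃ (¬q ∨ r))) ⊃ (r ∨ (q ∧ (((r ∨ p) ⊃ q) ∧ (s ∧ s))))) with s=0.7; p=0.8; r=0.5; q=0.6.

0.60

¬p: Gödel ¬ of 0.8 = 0 (operand ≠ 0)
(q ⊃ ¬p): 0.6 > 0, so result = 0
¬r: Gödel ¬ of 0.5 = 0 (operand ≠ 0)
(p ∧ ¬r) = min(0.8, 0) = 0
(q ∧ (p ∧ ¬r)) = min(0.6, 0) = 0
¬p: Gödel ¬ of 0.8 = 0 (operand ≠ 0)
((q ∧ (p ∧ ¬r)) ∨ ¬p) = max(0, 0) = 0
(((q ∧ (p ∧ ¬r)) ∨ ¬p) ∨ p) = max(0, 0.8) = 0.8
¬q: Gödel ¬ of 0.6 = 0 (operand ≠ 0)
(¬q ∨ r) = max(0, 0.5) = 0.5
((((q ∧ (p ∧ ¬r)) ∨ ¬p) ∨ p) ⊃ (¬q ∨ r)): 0.8 > 0.5, so result = 0.5
¬((((q ∧ (p ∧ ¬r)) ∨ ¬p) ∨ p) ⊃ (¬q ∨ r)): Gödel ¬ of 0.5 = 0 (operand ≠ 0)
((q ⊃ ¬p) ⊃ ¬((((q ∧ (p ∧ ¬r)) ∨ ¬p) ∨ p) ⊃ (¬q ∨ r))): 0 ≤ 0, so result = 1
(r ∨ p) = max(0.5, 0.8) = 0.8
((r ∨ p) ⊃ q): 0.8 > 0.6, so result = 0.6
(s ∧ s) = min(0.7, 0.7) = 0.7
(((r ∨ p) ⊃ q) ∧ (s ∧ s)) = min(0.6, 0.7) = 0.6
(q ∧ (((r ∨ p) ⊃ q) ∧ (s ∧ s))) = min(0.6, 0.6) = 0.6
(r ∨ (q ∧ (((r ∨ p) ⊃ q) ∧ (s ∧ s)))) = max(0.5, 0.6) = 0.6
(((q ⊃ ¬p) ⊃ ¬((((q ∧ (p ∧ ¬r)) ∨ ¬p) ∨ p) ⊃ (¬q ∨ r))) ⊃ (r ∨ (q ∧ (((r ∨ p) ⊃ q) ∧ (s ∧ s))))): 1 > 0.6, so result = 0.6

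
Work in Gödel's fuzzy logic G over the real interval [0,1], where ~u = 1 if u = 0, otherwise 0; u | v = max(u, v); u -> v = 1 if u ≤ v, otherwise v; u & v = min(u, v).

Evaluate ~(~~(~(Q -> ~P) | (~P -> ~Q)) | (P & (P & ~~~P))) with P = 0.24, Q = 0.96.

0.00

~P: Gödel ¬ of 0.24 = 0 (operand ≠ 0)
(Q -> ~P): 0.96 > 0, so result = 0
~(Q -> ~P): Gödel ¬ of 0 = 1 (operand is 0)
~P: Gödel ¬ of 0.24 = 0 (operand ≠ 0)
~Q: Gödel ¬ of 0.96 = 0 (operand ≠ 0)
(~P -> ~Q): 0 ≤ 0, so result = 1
(~(Q -> ~P) | (~P -> ~Q)) = max(1, 1) = 1
~(~(Q -> ~P) | (~P -> ~Q)): Gödel ¬ of 1 = 0 (operand ≠ 0)
~~(~(Q -> ~P) | (~P -> ~Q)): Gödel ¬ of 0 = 1 (operand is 0)
~P: Gödel ¬ of 0.24 = 0 (operand ≠ 0)
~~P: Gödel ¬ of 0 = 1 (operand is 0)
~~~P: Gödel ¬ of 1 = 0 (operand ≠ 0)
(P & ~~~P) = min(0.24, 0) = 0
(P & (P & ~~~P)) = min(0.24, 0) = 0
(~~(~(Q -> ~P) | (~P -> ~Q)) | (P & (P & ~~~P))) = max(1, 0) = 1
~(~~(~(Q -> ~P) | (~P -> ~Q)) | (P & (P & ~~~P))): Gödel ¬ of 1 = 0 (operand ≠ 0)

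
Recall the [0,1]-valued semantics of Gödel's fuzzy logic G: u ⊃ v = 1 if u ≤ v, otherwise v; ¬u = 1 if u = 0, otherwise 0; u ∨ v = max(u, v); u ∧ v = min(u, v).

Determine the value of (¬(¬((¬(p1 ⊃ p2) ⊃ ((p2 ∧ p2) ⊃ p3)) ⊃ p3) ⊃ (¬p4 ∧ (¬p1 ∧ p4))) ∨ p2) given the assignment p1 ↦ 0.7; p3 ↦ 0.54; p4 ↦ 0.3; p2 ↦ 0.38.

0.38

(p1 ⊃ p2): 0.7 > 0.38, so result = 0.38
¬(p1 ⊃ p2): Gödel ¬ of 0.38 = 0 (operand ≠ 0)
(p2 ∧ p2) = min(0.38, 0.38) = 0.38
((p2 ∧ p2) ⊃ p3): 0.38 ≤ 0.54, so result = 1
(¬(p1 ⊃ p2) ⊃ ((p2 ∧ p2) ⊃ p3)): 0 ≤ 1, so result = 1
((¬(p1 ⊃ p2) ⊃ ((p2 ∧ p2) ⊃ p3)) ⊃ p3): 1 > 0.54, so result = 0.54
¬((¬(p1 ⊃ p2) ⊃ ((p2 ∧ p2) ⊃ p3)) ⊃ p3): Gödel ¬ of 0.54 = 0 (operand ≠ 0)
¬p4: Gödel ¬ of 0.3 = 0 (operand ≠ 0)
¬p1: Gödel ¬ of 0.7 = 0 (operand ≠ 0)
(¬p1 ∧ p4) = min(0, 0.3) = 0
(¬p4 ∧ (¬p1 ∧ p4)) = min(0, 0) = 0
(¬((¬(p1 ⊃ p2) ⊃ ((p2 ∧ p2) ⊃ p3)) ⊃ p3) ⊃ (¬p4 ∧ (¬p1 ∧ p4))): 0 ≤ 0, so result = 1
¬(¬((¬(p1 ⊃ p2) ⊃ ((p2 ∧ p2) ⊃ p3)) ⊃ p3) ⊃ (¬p4 ∧ (¬p1 ∧ p4))): Gödel ¬ of 1 = 0 (operand ≠ 0)
(¬(¬((¬(p1 ⊃ p2) ⊃ ((p2 ∧ p2) ⊃ p3)) ⊃ p3) ⊃ (¬p4 ∧ (¬p1 ∧ p4))) ∨ p2) = max(0, 0.38) = 0.38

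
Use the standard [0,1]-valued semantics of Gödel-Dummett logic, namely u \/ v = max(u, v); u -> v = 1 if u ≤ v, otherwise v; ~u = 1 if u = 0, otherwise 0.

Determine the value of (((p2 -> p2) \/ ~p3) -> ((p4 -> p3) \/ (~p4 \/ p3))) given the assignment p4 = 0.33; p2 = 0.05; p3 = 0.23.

0.23

(p2 -> p2): 0.05 ≤ 0.05, so result = 1
~p3: Gödel ¬ of 0.23 = 0 (operand ≠ 0)
((p2 -> p2) \/ ~p3) = max(1, 0) = 1
(p4 -> p3): 0.33 > 0.23, so result = 0.23
~p4: Gödel ¬ of 0.33 = 0 (operand ≠ 0)
(~p4 \/ p3) = max(0, 0.23) = 0.23
((p4 -> p3) \/ (~p4 \/ p3)) = max(0.23, 0.23) = 0.23
(((p2 -> p2) \/ ~p3) -> ((p4 -> p3) \/ (~p4 \/ p3))): 1 > 0.23, so result = 0.23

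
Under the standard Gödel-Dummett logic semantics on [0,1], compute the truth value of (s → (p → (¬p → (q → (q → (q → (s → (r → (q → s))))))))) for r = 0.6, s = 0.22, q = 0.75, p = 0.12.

¬p: Gödel ¬ of 0.12 = 0 (operand ≠ 0)
(q → s): 0.75 > 0.22, so result = 0.22
(r → (q → s)): 0.6 > 0.22, so result = 0.22
(s → (r → (q → s))): 0.22 ≤ 0.22, so result = 1
(q → (s → (r → (q → s)))): 0.75 ≤ 1, so result = 1
(q → (q → (s → (r → (q → s))))): 0.75 ≤ 1, so result = 1
(q → (q → (q → (s → (r → (q → s)))))): 0.75 ≤ 1, so result = 1
(¬p → (q → (q → (q → (s → (r → (q → s))))))): 0 ≤ 1, so result = 1
(p → (¬p → (q → (q → (q → (s → (r → (q → s)))))))): 0.12 ≤ 1, so result = 1
(s → (p → (¬p → (q → (q → (q → (s → (r → (q → s))))))))): 0.22 ≤ 1, so result = 1

1.00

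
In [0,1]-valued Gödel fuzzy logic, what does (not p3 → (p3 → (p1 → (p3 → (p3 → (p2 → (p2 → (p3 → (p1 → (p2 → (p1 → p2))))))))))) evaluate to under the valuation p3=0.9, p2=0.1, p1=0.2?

1.00

not p3: Gödel ¬ of 0.9 = 0 (operand ≠ 0)
(p1 → p2): 0.2 > 0.1, so result = 0.1
(p2 → (p1 → p2)): 0.1 ≤ 0.1, so result = 1
(p1 → (p2 → (p1 → p2))): 0.2 ≤ 1, so result = 1
(p3 → (p1 → (p2 → (p1 → p2)))): 0.9 ≤ 1, so result = 1
(p2 → (p3 → (p1 → (p2 → (p1 → p2))))): 0.1 ≤ 1, so result = 1
(p2 → (p2 → (p3 → (p1 → (p2 → (p1 → p2)))))): 0.1 ≤ 1, so result = 1
(p3 → (p2 → (p2 → (p3 → (p1 → (p2 → (p1 → p2))))))): 0.9 ≤ 1, so result = 1
(p3 → (p3 → (p2 → (p2 → (p3 → (p1 → (p2 → (p1 → p2)))))))): 0.9 ≤ 1, so result = 1
(p1 → (p3 → (p3 → (p2 → (p2 → (p3 → (p1 → (p2 → (p1 → p2))))))))): 0.2 ≤ 1, so result = 1
(p3 → (p1 → (p3 → (p3 → (p2 → (p2 → (p3 → (p1 → (p2 → (p1 → p2)))))))))): 0.9 ≤ 1, so result = 1
(not p3 → (p3 → (p1 → (p3 → (p3 → (p2 → (p2 → (p3 → (p1 → (p2 → (p1 → p2))))))))))): 0 ≤ 1, so result = 1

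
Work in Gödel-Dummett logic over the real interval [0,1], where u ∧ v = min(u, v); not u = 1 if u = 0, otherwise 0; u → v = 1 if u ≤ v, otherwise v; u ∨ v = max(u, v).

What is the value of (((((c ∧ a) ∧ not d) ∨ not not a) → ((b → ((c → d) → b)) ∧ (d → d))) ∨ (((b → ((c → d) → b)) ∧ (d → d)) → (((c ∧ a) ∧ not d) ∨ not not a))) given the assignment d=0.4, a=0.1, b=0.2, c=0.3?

(c ∧ a) = min(0.3, 0.1) = 0.1
not d: Gödel ¬ of 0.4 = 0 (operand ≠ 0)
((c ∧ a) ∧ not d) = min(0.1, 0) = 0
not a: Gödel ¬ of 0.1 = 0 (operand ≠ 0)
not not a: Gödel ¬ of 0 = 1 (operand is 0)
(((c ∧ a) ∧ not d) ∨ not not a) = max(0, 1) = 1
(c → d): 0.3 ≤ 0.4, so result = 1
((c → d) → b): 1 > 0.2, so result = 0.2
(b → ((c → d) → b)): 0.2 ≤ 0.2, so result = 1
(d → d): 0.4 ≤ 0.4, so result = 1
((b → ((c → d) → b)) ∧ (d → d)) = min(1, 1) = 1
((((c ∧ a) ∧ not d) ∨ not not a) → ((b → ((c → d) → b)) ∧ (d → d))): 1 ≤ 1, so result = 1
(c → d): 0.3 ≤ 0.4, so result = 1
((c → d) → b): 1 > 0.2, so result = 0.2
(b → ((c → d) → b)): 0.2 ≤ 0.2, so result = 1
(d → d): 0.4 ≤ 0.4, so result = 1
((b → ((c → d) → b)) ∧ (d → d)) = min(1, 1) = 1
(c ∧ a) = min(0.3, 0.1) = 0.1
not d: Gödel ¬ of 0.4 = 0 (operand ≠ 0)
((c ∧ a) ∧ not d) = min(0.1, 0) = 0
not a: Gödel ¬ of 0.1 = 0 (operand ≠ 0)
not not a: Gödel ¬ of 0 = 1 (operand is 0)
(((c ∧ a) ∧ not d) ∨ not not a) = max(0, 1) = 1
(((b → ((c → d) → b)) ∧ (d → d)) → (((c ∧ a) ∧ not d) ∨ not not a)): 1 ≤ 1, so result = 1
(((((c ∧ a) ∧ not d) ∨ not not a) → ((b → ((c → d) → b)) ∧ (d → d))) ∨ (((b → ((c → d) → b)) ∧ (d → d)) → (((c ∧ a) ∧ not d) ∨ not not a))) = max(1, 1) = 1

1.00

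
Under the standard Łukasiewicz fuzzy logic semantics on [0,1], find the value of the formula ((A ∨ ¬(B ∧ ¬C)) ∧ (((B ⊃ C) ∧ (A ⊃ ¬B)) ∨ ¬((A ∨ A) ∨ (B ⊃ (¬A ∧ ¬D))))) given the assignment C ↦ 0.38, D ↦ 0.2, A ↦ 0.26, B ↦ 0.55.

¬C: Łukasiewicz ¬ gives 1 − 0.38 = 0.62
(B ∧ ¬C) = min(0.55, 0.62) = 0.55
¬(B ∧ ¬C): Łukasiewicz ¬ gives 1 − 0.55 = 0.45
(A ∨ ¬(B ∧ ¬C)) = max(0.26, 0.45) = 0.45
(B ⊃ C): min(1, 1 − 0.55 + 0.38) = 0.83
¬B: Łukasiewicz ¬ gives 1 − 0.55 = 0.45
(A ⊃ ¬B): min(1, 1 − 0.26 + 0.45) = 1
((B ⊃ C) ∧ (A ⊃ ¬B)) = min(0.83, 1) = 0.83
(A ∨ A) = max(0.26, 0.26) = 0.26
¬A: Łukasiewicz ¬ gives 1 − 0.26 = 0.74
¬D: Łukasiewicz ¬ gives 1 − 0.2 = 0.8
(¬A ∧ ¬D) = min(0.74, 0.8) = 0.74
(B ⊃ (¬A ∧ ¬D)): min(1, 1 − 0.55 + 0.74) = 1
((A ∨ A) ∨ (B ⊃ (¬A ∧ ¬D))) = max(0.26, 1) = 1
¬((A ∨ A) ∨ (B ⊃ (¬A ∧ ¬D))): Łukasiewicz ¬ gives 1 − 1 = 0
(((B ⊃ C) ∧ (A ⊃ ¬B)) ∨ ¬((A ∨ A) ∨ (B ⊃ (¬A ∧ ¬D)))) = max(0.83, 0) = 0.83
((A ∨ ¬(B ∧ ¬C)) ∧ (((B ⊃ C) ∧ (A ⊃ ¬B)) ∨ ¬((A ∨ A) ∨ (B ⊃ (¬A ∧ ¬D))))) = min(0.45, 0.83) = 0.45

0.45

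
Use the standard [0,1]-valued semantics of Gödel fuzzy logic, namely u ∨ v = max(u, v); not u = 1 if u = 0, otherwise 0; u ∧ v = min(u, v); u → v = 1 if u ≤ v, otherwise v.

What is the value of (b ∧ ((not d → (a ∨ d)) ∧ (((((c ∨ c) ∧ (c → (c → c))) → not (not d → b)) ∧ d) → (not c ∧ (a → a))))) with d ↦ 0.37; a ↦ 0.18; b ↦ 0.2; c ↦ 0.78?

0.20

not d: Gödel ¬ of 0.37 = 0 (operand ≠ 0)
(a ∨ d) = max(0.18, 0.37) = 0.37
(not d → (a ∨ d)): 0 ≤ 0.37, so result = 1
(c ∨ c) = max(0.78, 0.78) = 0.78
(c → c): 0.78 ≤ 0.78, so result = 1
(c → (c → c)): 0.78 ≤ 1, so result = 1
((c ∨ c) ∧ (c → (c → c))) = min(0.78, 1) = 0.78
not d: Gödel ¬ of 0.37 = 0 (operand ≠ 0)
(not d → b): 0 ≤ 0.2, so result = 1
not (not d → b): Gödel ¬ of 1 = 0 (operand ≠ 0)
(((c ∨ c) ∧ (c → (c → c))) → not (not d → b)): 0.78 > 0, so result = 0
((((c ∨ c) ∧ (c → (c → c))) → not (not d → b)) ∧ d) = min(0, 0.37) = 0
not c: Gödel ¬ of 0.78 = 0 (operand ≠ 0)
(a → a): 0.18 ≤ 0.18, so result = 1
(not c ∧ (a → a)) = min(0, 1) = 0
(((((c ∨ c) ∧ (c → (c → c))) → not (not d → b)) ∧ d) → (not c ∧ (a → a))): 0 ≤ 0, so result = 1
((not d → (a ∨ d)) ∧ (((((c ∨ c) ∧ (c → (c → c))) → not (not d → b)) ∧ d) → (not c ∧ (a → a)))) = min(1, 1) = 1
(b ∧ ((not d → (a ∨ d)) ∧ (((((c ∨ c) ∧ (c → (c → c))) → not (not d → b)) ∧ d) → (not c ∧ (a → a))))) = min(0.2, 1) = 0.2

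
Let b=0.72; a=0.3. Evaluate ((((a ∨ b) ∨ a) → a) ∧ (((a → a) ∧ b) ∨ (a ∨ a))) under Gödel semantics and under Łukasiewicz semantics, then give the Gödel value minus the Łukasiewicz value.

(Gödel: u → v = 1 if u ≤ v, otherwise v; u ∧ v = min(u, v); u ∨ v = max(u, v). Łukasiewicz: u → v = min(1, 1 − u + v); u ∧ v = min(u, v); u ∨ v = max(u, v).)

Gödel evaluation:
  (a ∨ b) = max(0.3, 0.72) = 0.72
  ((a ∨ b) ∨ a) = max(0.72, 0.3) = 0.72
  (((a ∨ b) ∨ a) → a): 0.72 > 0.3, so result = 0.3
  (a → a): 0.3 ≤ 0.3, so result = 1
  ((a → a) ∧ b) = min(1, 0.72) = 0.72
  (a ∨ a) = max(0.3, 0.3) = 0.3
  (((a → a) ∧ b) ∨ (a ∨ a)) = max(0.72, 0.3) = 0.72
  ((((a ∨ b) ∨ a) → a) ∧ (((a → a) ∧ b) ∨ (a ∨ a))) = min(0.3, 0.72) = 0.3
  Gödel value = 0.3
Łukasiewicz evaluation:
  (a ∨ b) = max(0.3, 0.72) = 0.72
  ((a ∨ b) ∨ a) = max(0.72, 0.3) = 0.72
  (((a ∨ b) ∨ a) → a): min(1, 1 − 0.72 + 0.3) = 0.58
  (a → a): min(1, 1 − 0.3 + 0.3) = 1
  ((a → a) ∧ b) = min(1, 0.72) = 0.72
  (a ∨ a) = max(0.3, 0.3) = 0.3
  (((a → a) ∧ b) ∨ (a ∨ a)) = max(0.72, 0.3) = 0.72
  ((((a ∨ b) ∨ a) → a) ∧ (((a → a) ∧ b) ∨ (a ∨ a))) = min(0.58, 0.72) = 0.58
  Łukasiewicz value = 0.58
Difference: 0.3 − 0.58 = -0.28

-0.28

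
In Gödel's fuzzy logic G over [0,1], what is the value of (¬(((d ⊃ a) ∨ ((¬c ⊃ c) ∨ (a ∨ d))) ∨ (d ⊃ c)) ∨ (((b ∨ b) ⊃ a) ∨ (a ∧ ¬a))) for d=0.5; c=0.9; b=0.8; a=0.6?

0.60

(d ⊃ a): 0.5 ≤ 0.6, so result = 1
¬c: Gödel ¬ of 0.9 = 0 (operand ≠ 0)
(¬c ⊃ c): 0 ≤ 0.9, so result = 1
(a ∨ d) = max(0.6, 0.5) = 0.6
((¬c ⊃ c) ∨ (a ∨ d)) = max(1, 0.6) = 1
((d ⊃ a) ∨ ((¬c ⊃ c) ∨ (a ∨ d))) = max(1, 1) = 1
(d ⊃ c): 0.5 ≤ 0.9, so result = 1
(((d ⊃ a) ∨ ((¬c ⊃ c) ∨ (a ∨ d))) ∨ (d ⊃ c)) = max(1, 1) = 1
¬(((d ⊃ a) ∨ ((¬c ⊃ c) ∨ (a ∨ d))) ∨ (d ⊃ c)): Gödel ¬ of 1 = 0 (operand ≠ 0)
(b ∨ b) = max(0.8, 0.8) = 0.8
((b ∨ b) ⊃ a): 0.8 > 0.6, so result = 0.6
¬a: Gödel ¬ of 0.6 = 0 (operand ≠ 0)
(a ∧ ¬a) = min(0.6, 0) = 0
(((b ∨ b) ⊃ a) ∨ (a ∧ ¬a)) = max(0.6, 0) = 0.6
(¬(((d ⊃ a) ∨ ((¬c ⊃ c) ∨ (a ∨ d))) ∨ (d ⊃ c)) ∨ (((b ∨ b) ⊃ a) ∨ (a ∧ ¬a))) = max(0, 0.6) = 0.6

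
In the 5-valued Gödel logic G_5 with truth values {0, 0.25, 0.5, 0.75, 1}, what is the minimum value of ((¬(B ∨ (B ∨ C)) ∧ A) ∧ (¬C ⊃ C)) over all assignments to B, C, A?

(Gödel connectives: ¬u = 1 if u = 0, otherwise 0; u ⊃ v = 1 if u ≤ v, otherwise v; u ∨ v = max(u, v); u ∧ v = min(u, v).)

0.00

The minimum is attained at B = 0, C = 0, A = 0:
  (B ∨ C) = max(0, 0) = 0
  (B ∨ (B ∨ C)) = max(0, 0) = 0
  ¬(B ∨ (B ∨ C)): Gödel ¬ of 0 = 1 (operand is 0)
  (¬(B ∨ (B ∨ C)) ∧ A) = min(1, 0) = 0
  ¬C: Gödel ¬ of 0 = 1 (operand is 0)
  (¬C ⊃ C): 1 > 0, so result = 0
  ((¬(B ∨ (B ∨ C)) ∧ A) ∧ (¬C ⊃ C)) = min(0, 0) = 0
Checking all 125 assignments confirms none give a value below 0.00.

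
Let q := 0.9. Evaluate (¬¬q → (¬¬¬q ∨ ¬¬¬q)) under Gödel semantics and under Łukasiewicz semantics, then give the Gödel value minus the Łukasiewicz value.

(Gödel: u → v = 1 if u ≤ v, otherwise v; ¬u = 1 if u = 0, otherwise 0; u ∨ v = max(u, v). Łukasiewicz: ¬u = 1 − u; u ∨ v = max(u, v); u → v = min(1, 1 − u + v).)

Gödel evaluation:
  ¬q: Gödel ¬ of 0.9 = 0 (operand ≠ 0)
  ¬¬q: Gödel ¬ of 0 = 1 (operand is 0)
  ¬q: Gödel ¬ of 0.9 = 0 (operand ≠ 0)
  ¬¬q: Gödel ¬ of 0 = 1 (operand is 0)
  ¬¬¬q: Gödel ¬ of 1 = 0 (operand ≠ 0)
  ¬q: Gödel ¬ of 0.9 = 0 (operand ≠ 0)
  ¬¬q: Gödel ¬ of 0 = 1 (operand is 0)
  ¬¬¬q: Gödel ¬ of 1 = 0 (operand ≠ 0)
  (¬¬¬q ∨ ¬¬¬q) = max(0, 0) = 0
  (¬¬q → (¬¬¬q ∨ ¬¬¬q)): 1 > 0, so result = 0
  Gödel value = 0
Łukasiewicz evaluation:
  ¬q: Łukasiewicz ¬ gives 1 − 0.9 = 0.1
  ¬¬q: Łukasiewicz ¬ gives 1 − 0.1 = 0.9
  ¬q: Łukasiewicz ¬ gives 1 − 0.9 = 0.1
  ¬¬q: Łukasiewicz ¬ gives 1 − 0.1 = 0.9
  ¬¬¬q: Łukasiewicz ¬ gives 1 − 0.9 = 0.1
  ¬q: Łukasiewicz ¬ gives 1 − 0.9 = 0.1
  ¬¬q: Łukasiewicz ¬ gives 1 − 0.1 = 0.9
  ¬¬¬q: Łukasiewicz ¬ gives 1 − 0.9 = 0.1
  (¬¬¬q ∨ ¬¬¬q) = max(0.1, 0.1) = 0.1
  (¬¬q → (¬¬¬q ∨ ¬¬¬q)): min(1, 1 − 0.9 + 0.1) = 0.2
  Łukasiewicz value = 0.2
Difference: 0 − 0.2 = -0.20

-0.20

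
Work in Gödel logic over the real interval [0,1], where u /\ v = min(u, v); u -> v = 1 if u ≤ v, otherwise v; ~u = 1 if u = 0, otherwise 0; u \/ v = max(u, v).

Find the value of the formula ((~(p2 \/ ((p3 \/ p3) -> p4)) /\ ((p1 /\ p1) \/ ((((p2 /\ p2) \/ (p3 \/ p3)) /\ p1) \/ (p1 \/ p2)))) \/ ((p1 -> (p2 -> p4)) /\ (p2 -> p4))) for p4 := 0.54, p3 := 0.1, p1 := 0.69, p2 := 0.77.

(p3 \/ p3) = max(0.1, 0.1) = 0.1
((p3 \/ p3) -> p4): 0.1 ≤ 0.54, so result = 1
(p2 \/ ((p3 \/ p3) -> p4)) = max(0.77, 1) = 1
~(p2 \/ ((p3 \/ p3) -> p4)): Gödel ¬ of 1 = 0 (operand ≠ 0)
(p1 /\ p1) = min(0.69, 0.69) = 0.69
(p2 /\ p2) = min(0.77, 0.77) = 0.77
(p3 \/ p3) = max(0.1, 0.1) = 0.1
((p2 /\ p2) \/ (p3 \/ p3)) = max(0.77, 0.1) = 0.77
(((p2 /\ p2) \/ (p3 \/ p3)) /\ p1) = min(0.77, 0.69) = 0.69
(p1 \/ p2) = max(0.69, 0.77) = 0.77
((((p2 /\ p2) \/ (p3 \/ p3)) /\ p1) \/ (p1 \/ p2)) = max(0.69, 0.77) = 0.77
((p1 /\ p1) \/ ((((p2 /\ p2) \/ (p3 \/ p3)) /\ p1) \/ (p1 \/ p2))) = max(0.69, 0.77) = 0.77
(~(p2 \/ ((p3 \/ p3) -> p4)) /\ ((p1 /\ p1) \/ ((((p2 /\ p2) \/ (p3 \/ p3)) /\ p1) \/ (p1 \/ p2)))) = min(0, 0.77) = 0
(p2 -> p4): 0.77 > 0.54, so result = 0.54
(p1 -> (p2 -> p4)): 0.69 > 0.54, so result = 0.54
(p2 -> p4): 0.77 > 0.54, so result = 0.54
((p1 -> (p2 -> p4)) /\ (p2 -> p4)) = min(0.54, 0.54) = 0.54
((~(p2 \/ ((p3 \/ p3) -> p4)) /\ ((p1 /\ p1) \/ ((((p2 /\ p2) \/ (p3 \/ p3)) /\ p1) \/ (p1 \/ p2)))) \/ ((p1 -> (p2 -> p4)) /\ (p2 -> p4))) = max(0, 0.54) = 0.54

0.54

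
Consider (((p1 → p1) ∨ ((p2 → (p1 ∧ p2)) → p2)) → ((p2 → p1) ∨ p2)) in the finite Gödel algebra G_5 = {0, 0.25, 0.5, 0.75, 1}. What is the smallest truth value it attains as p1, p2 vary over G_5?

The minimum is attained at p1 = 0, p2 = 0.25:
  (p1 → p1): 0 ≤ 0, so result = 1
  (p1 ∧ p2) = min(0, 0.25) = 0
  (p2 → (p1 ∧ p2)): 0.25 > 0, so result = 0
  ((p2 → (p1 ∧ p2)) → p2): 0 ≤ 0.25, so result = 1
  ((p1 → p1) ∨ ((p2 → (p1 ∧ p2)) → p2)) = max(1, 1) = 1
  (p2 → p1): 0.25 > 0, so result = 0
  ((p2 → p1) ∨ p2) = max(0, 0.25) = 0.25
  (((p1 → p1) ∨ ((p2 → (p1 ∧ p2)) → p2)) → ((p2 → p1) ∨ p2)): 1 > 0.25, so result = 0.25
Checking all 25 assignments confirms none give a value below 0.25.

0.25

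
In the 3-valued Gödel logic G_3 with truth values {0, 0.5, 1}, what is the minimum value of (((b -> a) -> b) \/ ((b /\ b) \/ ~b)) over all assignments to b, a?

The minimum is attained at b = 0.5, a = 0.5:
  (b -> a): 0.5 ≤ 0.5, so result = 1
  ((b -> a) -> b): 1 > 0.5, so result = 0.5
  (b /\ b) = min(0.5, 0.5) = 0.5
  ~b: Gödel ¬ of 0.5 = 0 (operand ≠ 0)
  ((b /\ b) \/ ~b) = max(0.5, 0) = 0.5
  (((b -> a) -> b) \/ ((b /\ b) \/ ~b)) = max(0.5, 0.5) = 0.5
Checking all 9 assignments confirms none give a value below 0.50.

0.50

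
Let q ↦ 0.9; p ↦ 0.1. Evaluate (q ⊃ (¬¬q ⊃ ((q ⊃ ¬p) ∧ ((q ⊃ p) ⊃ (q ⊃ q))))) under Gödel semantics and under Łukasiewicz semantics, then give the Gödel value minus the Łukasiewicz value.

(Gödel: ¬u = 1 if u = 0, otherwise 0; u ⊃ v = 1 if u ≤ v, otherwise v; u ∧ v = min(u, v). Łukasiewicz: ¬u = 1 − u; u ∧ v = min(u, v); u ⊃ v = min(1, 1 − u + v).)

-1.00

Gödel evaluation:
  ¬q: Gödel ¬ of 0.9 = 0 (operand ≠ 0)
  ¬¬q: Gödel ¬ of 0 = 1 (operand is 0)
  ¬p: Gödel ¬ of 0.1 = 0 (operand ≠ 0)
  (q ⊃ ¬p): 0.9 > 0, so result = 0
  (q ⊃ p): 0.9 > 0.1, so result = 0.1
  (q ⊃ q): 0.9 ≤ 0.9, so result = 1
  ((q ⊃ p) ⊃ (q ⊃ q)): 0.1 ≤ 1, so result = 1
  ((q ⊃ ¬p) ∧ ((q ⊃ p) ⊃ (q ⊃ q))) = min(0, 1) = 0
  (¬¬q ⊃ ((q ⊃ ¬p) ∧ ((q ⊃ p) ⊃ (q ⊃ q)))): 1 > 0, so result = 0
  (q ⊃ (¬¬q ⊃ ((q ⊃ ¬p) ∧ ((q ⊃ p) ⊃ (q ⊃ q))))): 0.9 > 0, so result = 0
  Gödel value = 0
Łukasiewicz evaluation:
  ¬q: Łukasiewicz ¬ gives 1 − 0.9 = 0.1
  ¬¬q: Łukasiewicz ¬ gives 1 − 0.1 = 0.9
  ¬p: Łukasiewicz ¬ gives 1 − 0.1 = 0.9
  (q ⊃ ¬p): min(1, 1 − 0.9 + 0.9) = 1
  (q ⊃ p): min(1, 1 − 0.9 + 0.1) = 0.2
  (q ⊃ q): min(1, 1 − 0.9 + 0.9) = 1
  ((q ⊃ p) ⊃ (q ⊃ q)): min(1, 1 − 0.2 + 1) = 1
  ((q ⊃ ¬p) ∧ ((q ⊃ p) ⊃ (q ⊃ q))) = min(1, 1) = 1
  (¬¬q ⊃ ((q ⊃ ¬p) ∧ ((q ⊃ p) ⊃ (q ⊃ q)))): min(1, 1 − 0.9 + 1) = 1
  (q ⊃ (¬¬q ⊃ ((q ⊃ ¬p) ∧ ((q ⊃ p) ⊃ (q ⊃ q))))): min(1, 1 − 0.9 + 1) = 1
  Łukasiewicz value = 1
Difference: 0 − 1 = -1.00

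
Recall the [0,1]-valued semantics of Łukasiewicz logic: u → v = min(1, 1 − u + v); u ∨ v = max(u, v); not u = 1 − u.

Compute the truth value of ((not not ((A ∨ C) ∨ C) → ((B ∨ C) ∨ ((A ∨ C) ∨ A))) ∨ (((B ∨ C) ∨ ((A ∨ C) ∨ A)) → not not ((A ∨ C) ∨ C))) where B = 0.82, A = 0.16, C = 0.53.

(A ∨ C) = max(0.16, 0.53) = 0.53
((A ∨ C) ∨ C) = max(0.53, 0.53) = 0.53
not ((A ∨ C) ∨ C): Łukasiewicz ¬ gives 1 − 0.53 = 0.47
not not ((A ∨ C) ∨ C): Łukasiewicz ¬ gives 1 − 0.47 = 0.53
(B ∨ C) = max(0.82, 0.53) = 0.82
(A ∨ C) = max(0.16, 0.53) = 0.53
((A ∨ C) ∨ A) = max(0.53, 0.16) = 0.53
((B ∨ C) ∨ ((A ∨ C) ∨ A)) = max(0.82, 0.53) = 0.82
(not not ((A ∨ C) ∨ C) → ((B ∨ C) ∨ ((A ∨ C) ∨ A))): min(1, 1 − 0.53 + 0.82) = 1
(B ∨ C) = max(0.82, 0.53) = 0.82
(A ∨ C) = max(0.16, 0.53) = 0.53
((A ∨ C) ∨ A) = max(0.53, 0.16) = 0.53
((B ∨ C) ∨ ((A ∨ C) ∨ A)) = max(0.82, 0.53) = 0.82
(A ∨ C) = max(0.16, 0.53) = 0.53
((A ∨ C) ∨ C) = max(0.53, 0.53) = 0.53
not ((A ∨ C) ∨ C): Łukasiewicz ¬ gives 1 − 0.53 = 0.47
not not ((A ∨ C) ∨ C): Łukasiewicz ¬ gives 1 − 0.47 = 0.53
(((B ∨ C) ∨ ((A ∨ C) ∨ A)) → not not ((A ∨ C) ∨ C)): min(1, 1 − 0.82 + 0.53) = 0.71
((not not ((A ∨ C) ∨ C) → ((B ∨ C) ∨ ((A ∨ C) ∨ A))) ∨ (((B ∨ C) ∨ ((A ∨ C) ∨ A)) → not not ((A ∨ C) ∨ C))) = max(1, 0.71) = 1

1.00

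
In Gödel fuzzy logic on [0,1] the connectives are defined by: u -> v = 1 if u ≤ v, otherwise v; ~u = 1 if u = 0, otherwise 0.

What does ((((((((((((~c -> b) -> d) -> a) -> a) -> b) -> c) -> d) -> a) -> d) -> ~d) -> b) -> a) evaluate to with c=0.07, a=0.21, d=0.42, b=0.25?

~c: Gödel ¬ of 0.07 = 0 (operand ≠ 0)
(~c -> b): 0 ≤ 0.25, so result = 1
((~c -> b) -> d): 1 > 0.42, so result = 0.42
(((~c -> b) -> d) -> a): 0.42 > 0.21, so result = 0.21
((((~c -> b) -> d) -> a) -> a): 0.21 ≤ 0.21, so result = 1
(((((~c -> b) -> d) -> a) -> a) -> b): 1 > 0.25, so result = 0.25
((((((~c -> b) -> d) -> a) -> a) -> b) -> c): 0.25 > 0.07, so result = 0.07
(((((((~c -> b) -> d) -> a) -> a) -> b) -> c) -> d): 0.07 ≤ 0.42, so result = 1
((((((((~c -> b) -> d) -> a) -> a) -> b) -> c) -> d) -> a): 1 > 0.21, so result = 0.21
(((((((((~c -> b) -> d) -> a) -> a) -> b) -> c) -> d) -> a) -> d): 0.21 ≤ 0.42, so result = 1
~d: Gödel ¬ of 0.42 = 0 (operand ≠ 0)
((((((((((~c -> b) -> d) -> a) -> a) -> b) -> c) -> d) -> a) -> d) -> ~d): 1 > 0, so result = 0
(((((((((((~c -> b) -> d) -> a) -> a) -> b) -> c) -> d) -> a) -> d) -> ~d) -> b): 0 ≤ 0.25, so result = 1
((((((((((((~c -> b) -> d) -> a) -> a) -> b) -> c) -> d) -> a) -> d) -> ~d) -> b) -> a): 1 > 0.21, so result = 0.21

0.21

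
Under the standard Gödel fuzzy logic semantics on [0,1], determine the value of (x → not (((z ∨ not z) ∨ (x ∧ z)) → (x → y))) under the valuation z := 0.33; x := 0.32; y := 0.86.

0.00

not z: Gödel ¬ of 0.33 = 0 (operand ≠ 0)
(z ∨ not z) = max(0.33, 0) = 0.33
(x ∧ z) = min(0.32, 0.33) = 0.32
((z ∨ not z) ∨ (x ∧ z)) = max(0.33, 0.32) = 0.33
(x → y): 0.32 ≤ 0.86, so result = 1
(((z ∨ not z) ∨ (x ∧ z)) → (x → y)): 0.33 ≤ 1, so result = 1
not (((z ∨ not z) ∨ (x ∧ z)) → (x → y)): Gödel ¬ of 1 = 0 (operand ≠ 0)
(x → not (((z ∨ not z) ∨ (x ∧ z)) → (x → y))): 0.32 > 0, so result = 0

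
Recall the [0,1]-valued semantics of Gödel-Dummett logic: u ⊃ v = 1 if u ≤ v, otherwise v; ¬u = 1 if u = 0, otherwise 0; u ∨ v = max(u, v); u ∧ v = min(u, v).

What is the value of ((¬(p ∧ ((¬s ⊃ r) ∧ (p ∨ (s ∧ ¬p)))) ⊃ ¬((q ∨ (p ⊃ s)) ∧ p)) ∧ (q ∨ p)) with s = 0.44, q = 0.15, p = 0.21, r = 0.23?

¬s: Gödel ¬ of 0.44 = 0 (operand ≠ 0)
(¬s ⊃ r): 0 ≤ 0.23, so result = 1
¬p: Gödel ¬ of 0.21 = 0 (operand ≠ 0)
(s ∧ ¬p) = min(0.44, 0) = 0
(p ∨ (s ∧ ¬p)) = max(0.21, 0) = 0.21
((¬s ⊃ r) ∧ (p ∨ (s ∧ ¬p))) = min(1, 0.21) = 0.21
(p ∧ ((¬s ⊃ r) ∧ (p ∨ (s ∧ ¬p)))) = min(0.21, 0.21) = 0.21
¬(p ∧ ((¬s ⊃ r) ∧ (p ∨ (s ∧ ¬p)))): Gödel ¬ of 0.21 = 0 (operand ≠ 0)
(p ⊃ s): 0.21 ≤ 0.44, so result = 1
(q ∨ (p ⊃ s)) = max(0.15, 1) = 1
((q ∨ (p ⊃ s)) ∧ p) = min(1, 0.21) = 0.21
¬((q ∨ (p ⊃ s)) ∧ p): Gödel ¬ of 0.21 = 0 (operand ≠ 0)
(¬(p ∧ ((¬s ⊃ r) ∧ (p ∨ (s ∧ ¬p)))) ⊃ ¬((q ∨ (p ⊃ s)) ∧ p)): 0 ≤ 0, so result = 1
(q ∨ p) = max(0.15, 0.21) = 0.21
((¬(p ∧ ((¬s ⊃ r) ∧ (p ∨ (s ∧ ¬p)))) ⊃ ¬((q ∨ (p ⊃ s)) ∧ p)) ∧ (q ∨ p)) = min(1, 0.21) = 0.21

0.21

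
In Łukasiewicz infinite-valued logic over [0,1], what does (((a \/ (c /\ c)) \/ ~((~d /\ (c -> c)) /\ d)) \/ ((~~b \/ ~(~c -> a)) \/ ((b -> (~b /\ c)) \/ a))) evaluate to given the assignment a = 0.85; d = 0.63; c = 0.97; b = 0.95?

0.97

(c /\ c) = min(0.97, 0.97) = 0.97
(a \/ (c /\ c)) = max(0.85, 0.97) = 0.97
~d: Łukasiewicz ¬ gives 1 − 0.63 = 0.37
(c -> c): min(1, 1 − 0.97 + 0.97) = 1
(~d /\ (c -> c)) = min(0.37, 1) = 0.37
((~d /\ (c -> c)) /\ d) = min(0.37, 0.63) = 0.37
~((~d /\ (c -> c)) /\ d): Łukasiewicz ¬ gives 1 − 0.37 = 0.63
((a \/ (c /\ c)) \/ ~((~d /\ (c -> c)) /\ d)) = max(0.97, 0.63) = 0.97
~b: Łukasiewicz ¬ gives 1 − 0.95 = 0.05
~~b: Łukasiewicz ¬ gives 1 − 0.05 = 0.95
~c: Łukasiewicz ¬ gives 1 − 0.97 = 0.03
(~c -> a): min(1, 1 − 0.03 + 0.85) = 1
~(~c -> a): Łukasiewicz ¬ gives 1 − 1 = 0
(~~b \/ ~(~c -> a)) = max(0.95, 0) = 0.95
~b: Łukasiewicz ¬ gives 1 − 0.95 = 0.05
(~b /\ c) = min(0.05, 0.97) = 0.05
(b -> (~b /\ c)): min(1, 1 − 0.95 + 0.05) = 0.1
((b -> (~b /\ c)) \/ a) = max(0.1, 0.85) = 0.85
((~~b \/ ~(~c -> a)) \/ ((b -> (~b /\ c)) \/ a)) = max(0.95, 0.85) = 0.95
(((a \/ (c /\ c)) \/ ~((~d /\ (c -> c)) /\ d)) \/ ((~~b \/ ~(~c -> a)) \/ ((b -> (~b /\ c)) \/ a))) = max(0.97, 0.95) = 0.97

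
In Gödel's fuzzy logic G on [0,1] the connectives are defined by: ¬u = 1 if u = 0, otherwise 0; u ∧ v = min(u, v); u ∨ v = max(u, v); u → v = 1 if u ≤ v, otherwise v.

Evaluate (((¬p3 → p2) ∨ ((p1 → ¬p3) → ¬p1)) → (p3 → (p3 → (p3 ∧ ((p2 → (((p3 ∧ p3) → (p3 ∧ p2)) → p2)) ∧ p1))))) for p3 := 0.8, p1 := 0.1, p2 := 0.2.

0.10

¬p3: Gödel ¬ of 0.8 = 0 (operand ≠ 0)
(¬p3 → p2): 0 ≤ 0.2, so result = 1
¬p3: Gödel ¬ of 0.8 = 0 (operand ≠ 0)
(p1 → ¬p3): 0.1 > 0, so result = 0
¬p1: Gödel ¬ of 0.1 = 0 (operand ≠ 0)
((p1 → ¬p3) → ¬p1): 0 ≤ 0, so result = 1
((¬p3 → p2) ∨ ((p1 → ¬p3) → ¬p1)) = max(1, 1) = 1
(p3 ∧ p3) = min(0.8, 0.8) = 0.8
(p3 ∧ p2) = min(0.8, 0.2) = 0.2
((p3 ∧ p3) → (p3 ∧ p2)): 0.8 > 0.2, so result = 0.2
(((p3 ∧ p3) → (p3 ∧ p2)) → p2): 0.2 ≤ 0.2, so result = 1
(p2 → (((p3 ∧ p3) → (p3 ∧ p2)) → p2)): 0.2 ≤ 1, so result = 1
((p2 → (((p3 ∧ p3) → (p3 ∧ p2)) → p2)) ∧ p1) = min(1, 0.1) = 0.1
(p3 ∧ ((p2 → (((p3 ∧ p3) → (p3 ∧ p2)) → p2)) ∧ p1)) = min(0.8, 0.1) = 0.1
(p3 → (p3 ∧ ((p2 → (((p3 ∧ p3) → (p3 ∧ p2)) → p2)) ∧ p1))): 0.8 > 0.1, so result = 0.1
(p3 → (p3 → (p3 ∧ ((p2 → (((p3 ∧ p3) → (p3 ∧ p2)) → p2)) ∧ p1)))): 0.8 > 0.1, so result = 0.1
(((¬p3 → p2) ∨ ((p1 → ¬p3) → ¬p1)) → (p3 → (p3 → (p3 ∧ ((p2 → (((p3 ∧ p3) → (p3 ∧ p2)) → p2)) ∧ p1))))): 1 > 0.1, so result = 0.1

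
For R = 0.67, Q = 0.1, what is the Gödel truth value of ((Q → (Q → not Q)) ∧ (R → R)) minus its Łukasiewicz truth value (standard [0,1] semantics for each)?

Gödel evaluation:
  not Q: Gödel ¬ of 0.1 = 0 (operand ≠ 0)
  (Q → not Q): 0.1 > 0, so result = 0
  (Q → (Q → not Q)): 0.1 > 0, so result = 0
  (R → R): 0.67 ≤ 0.67, so result = 1
  ((Q → (Q → not Q)) ∧ (R → R)) = min(0, 1) = 0
  Gödel value = 0
Łukasiewicz evaluation:
  not Q: Łukasiewicz ¬ gives 1 − 0.1 = 0.9
  (Q → not Q): min(1, 1 − 0.1 + 0.9) = 1
  (Q → (Q → not Q)): min(1, 1 − 0.1 + 1) = 1
  (R → R): min(1, 1 − 0.67 + 0.67) = 1
  ((Q → (Q → not Q)) ∧ (R → R)) = min(1, 1) = 1
  Łukasiewicz value = 1
Difference: 0 − 1 = -1.00

-1.00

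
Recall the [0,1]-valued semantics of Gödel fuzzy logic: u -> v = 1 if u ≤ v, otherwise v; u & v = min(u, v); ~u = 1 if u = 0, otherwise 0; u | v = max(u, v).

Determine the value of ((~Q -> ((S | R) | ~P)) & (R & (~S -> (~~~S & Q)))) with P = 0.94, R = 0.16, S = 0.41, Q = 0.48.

0.16

~Q: Gödel ¬ of 0.48 = 0 (operand ≠ 0)
(S | R) = max(0.41, 0.16) = 0.41
~P: Gödel ¬ of 0.94 = 0 (operand ≠ 0)
((S | R) | ~P) = max(0.41, 0) = 0.41
(~Q -> ((S | R) | ~P)): 0 ≤ 0.41, so result = 1
~S: Gödel ¬ of 0.41 = 0 (operand ≠ 0)
~S: Gödel ¬ of 0.41 = 0 (operand ≠ 0)
~~S: Gödel ¬ of 0 = 1 (operand is 0)
~~~S: Gödel ¬ of 1 = 0 (operand ≠ 0)
(~~~S & Q) = min(0, 0.48) = 0
(~S -> (~~~S & Q)): 0 ≤ 0, so result = 1
(R & (~S -> (~~~S & Q))) = min(0.16, 1) = 0.16
((~Q -> ((S | R) | ~P)) & (R & (~S -> (~~~S & Q)))) = min(1, 0.16) = 0.16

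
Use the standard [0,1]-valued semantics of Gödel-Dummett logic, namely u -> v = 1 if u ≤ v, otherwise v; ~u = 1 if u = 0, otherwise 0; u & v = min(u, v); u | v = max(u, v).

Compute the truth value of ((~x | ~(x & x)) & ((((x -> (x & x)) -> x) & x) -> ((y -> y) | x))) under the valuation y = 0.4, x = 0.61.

0.00

~x: Gödel ¬ of 0.61 = 0 (operand ≠ 0)
(x & x) = min(0.61, 0.61) = 0.61
~(x & x): Gödel ¬ of 0.61 = 0 (operand ≠ 0)
(~x | ~(x & x)) = max(0, 0) = 0
(x & x) = min(0.61, 0.61) = 0.61
(x -> (x & x)): 0.61 ≤ 0.61, so result = 1
((x -> (x & x)) -> x): 1 > 0.61, so result = 0.61
(((x -> (x & x)) -> x) & x) = min(0.61, 0.61) = 0.61
(y -> y): 0.4 ≤ 0.4, so result = 1
((y -> y) | x) = max(1, 0.61) = 1
((((x -> (x & x)) -> x) & x) -> ((y -> y) | x)): 0.61 ≤ 1, so result = 1
((~x | ~(x & x)) & ((((x -> (x & x)) -> x) & x) -> ((y -> y) | x))) = min(0, 1) = 0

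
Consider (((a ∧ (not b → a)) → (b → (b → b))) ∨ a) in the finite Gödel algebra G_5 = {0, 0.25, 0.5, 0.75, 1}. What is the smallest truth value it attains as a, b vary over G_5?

1.00

Every assignment gives 1. For instance at a = 0, b = 0:
  not b: Gödel ¬ of 0 = 1 (operand is 0)
  (not b → a): 1 > 0, so result = 0
  (a ∧ (not b → a)) = min(0, 0) = 0
  (b → b): 0 ≤ 0, so result = 1
  (b → (b → b)): 0 ≤ 1, so result = 1
  ((a ∧ (not b → a)) → (b → (b → b))): 0 ≤ 1, so result = 1
  (((a ∧ (not b → a)) → (b → (b → b))) ∨ a) = max(1, 0) = 1
All 25 assignments give value 1 — the formula is a G_5-tautology.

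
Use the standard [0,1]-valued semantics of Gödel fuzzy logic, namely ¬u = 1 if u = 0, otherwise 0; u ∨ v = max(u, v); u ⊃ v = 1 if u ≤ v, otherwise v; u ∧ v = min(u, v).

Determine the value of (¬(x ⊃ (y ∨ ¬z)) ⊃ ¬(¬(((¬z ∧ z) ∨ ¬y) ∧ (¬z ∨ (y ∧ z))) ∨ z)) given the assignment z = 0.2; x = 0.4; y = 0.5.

1.00

¬z: Gödel ¬ of 0.2 = 0 (operand ≠ 0)
(y ∨ ¬z) = max(0.5, 0) = 0.5
(x ⊃ (y ∨ ¬z)): 0.4 ≤ 0.5, so result = 1
¬(x ⊃ (y ∨ ¬z)): Gödel ¬ of 1 = 0 (operand ≠ 0)
¬z: Gödel ¬ of 0.2 = 0 (operand ≠ 0)
(¬z ∧ z) = min(0, 0.2) = 0
¬y: Gödel ¬ of 0.5 = 0 (operand ≠ 0)
((¬z ∧ z) ∨ ¬y) = max(0, 0) = 0
¬z: Gödel ¬ of 0.2 = 0 (operand ≠ 0)
(y ∧ z) = min(0.5, 0.2) = 0.2
(¬z ∨ (y ∧ z)) = max(0, 0.2) = 0.2
(((¬z ∧ z) ∨ ¬y) ∧ (¬z ∨ (y ∧ z))) = min(0, 0.2) = 0
¬(((¬z ∧ z) ∨ ¬y) ∧ (¬z ∨ (y ∧ z))): Gödel ¬ of 0 = 1 (operand is 0)
(¬(((¬z ∧ z) ∨ ¬y) ∧ (¬z ∨ (y ∧ z))) ∨ z) = max(1, 0.2) = 1
¬(¬(((¬z ∧ z) ∨ ¬y) ∧ (¬z ∨ (y ∧ z))) ∨ z): Gödel ¬ of 1 = 0 (operand ≠ 0)
(¬(x ⊃ (y ∨ ¬z)) ⊃ ¬(¬(((¬z ∧ z) ∨ ¬y) ∧ (¬z ∨ (y ∧ z))) ∨ z)): 0 ≤ 0, so result = 1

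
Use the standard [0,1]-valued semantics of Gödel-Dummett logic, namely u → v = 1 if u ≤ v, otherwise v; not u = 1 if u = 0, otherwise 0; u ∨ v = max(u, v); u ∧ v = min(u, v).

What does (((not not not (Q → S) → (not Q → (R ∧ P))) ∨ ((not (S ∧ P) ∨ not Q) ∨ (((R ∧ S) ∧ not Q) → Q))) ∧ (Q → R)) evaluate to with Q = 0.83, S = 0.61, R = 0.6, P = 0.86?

(Q → S): 0.83 > 0.61, so result = 0.61
not (Q → S): Gödel ¬ of 0.61 = 0 (operand ≠ 0)
not not (Q → S): Gödel ¬ of 0 = 1 (operand is 0)
not not not (Q → S): Gödel ¬ of 1 = 0 (operand ≠ 0)
not Q: Gödel ¬ of 0.83 = 0 (operand ≠ 0)
(R ∧ P) = min(0.6, 0.86) = 0.6
(not Q → (R ∧ P)): 0 ≤ 0.6, so result = 1
(not not not (Q → S) → (not Q → (R ∧ P))): 0 ≤ 1, so result = 1
(S ∧ P) = min(0.61, 0.86) = 0.61
not (S ∧ P): Gödel ¬ of 0.61 = 0 (operand ≠ 0)
not Q: Gödel ¬ of 0.83 = 0 (operand ≠ 0)
(not (S ∧ P) ∨ not Q) = max(0, 0) = 0
(R ∧ S) = min(0.6, 0.61) = 0.6
not Q: Gödel ¬ of 0.83 = 0 (operand ≠ 0)
((R ∧ S) ∧ not Q) = min(0.6, 0) = 0
(((R ∧ S) ∧ not Q) → Q): 0 ≤ 0.83, so result = 1
((not (S ∧ P) ∨ not Q) ∨ (((R ∧ S) ∧ not Q) → Q)) = max(0, 1) = 1
((not not not (Q → S) → (not Q → (R ∧ P))) ∨ ((not (S ∧ P) ∨ not Q) ∨ (((R ∧ S) ∧ not Q) → Q))) = max(1, 1) = 1
(Q → R): 0.83 > 0.6, so result = 0.6
(((not not not (Q → S) → (not Q → (R ∧ P))) ∨ ((not (S ∧ P) ∨ not Q) ∨ (((R ∧ S) ∧ not Q) → Q))) ∧ (Q → R)) = min(1, 0.6) = 0.6

0.60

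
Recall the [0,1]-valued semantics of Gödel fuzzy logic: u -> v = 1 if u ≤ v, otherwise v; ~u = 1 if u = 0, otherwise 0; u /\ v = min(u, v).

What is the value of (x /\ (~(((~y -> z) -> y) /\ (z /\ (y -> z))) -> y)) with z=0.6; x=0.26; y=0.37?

0.26

~y: Gödel ¬ of 0.37 = 0 (operand ≠ 0)
(~y -> z): 0 ≤ 0.6, so result = 1
((~y -> z) -> y): 1 > 0.37, so result = 0.37
(y -> z): 0.37 ≤ 0.6, so result = 1
(z /\ (y -> z)) = min(0.6, 1) = 0.6
(((~y -> z) -> y) /\ (z /\ (y -> z))) = min(0.37, 0.6) = 0.37
~(((~y -> z) -> y) /\ (z /\ (y -> z))): Gödel ¬ of 0.37 = 0 (operand ≠ 0)
(~(((~y -> z) -> y) /\ (z /\ (y -> z))) -> y): 0 ≤ 0.37, so result = 1
(x /\ (~(((~y -> z) -> y) /\ (z /\ (y -> z))) -> y)) = min(0.26, 1) = 0.26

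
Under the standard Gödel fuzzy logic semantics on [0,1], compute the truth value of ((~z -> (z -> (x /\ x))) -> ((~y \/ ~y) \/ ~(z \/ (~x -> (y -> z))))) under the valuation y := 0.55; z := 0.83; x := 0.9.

0.00

~z: Gödel ¬ of 0.83 = 0 (operand ≠ 0)
(x /\ x) = min(0.9, 0.9) = 0.9
(z -> (x /\ x)): 0.83 ≤ 0.9, so result = 1
(~z -> (z -> (x /\ x))): 0 ≤ 1, so result = 1
~y: Gödel ¬ of 0.55 = 0 (operand ≠ 0)
~y: Gödel ¬ of 0.55 = 0 (operand ≠ 0)
(~y \/ ~y) = max(0, 0) = 0
~x: Gödel ¬ of 0.9 = 0 (operand ≠ 0)
(y -> z): 0.55 ≤ 0.83, so result = 1
(~x -> (y -> z)): 0 ≤ 1, so result = 1
(z \/ (~x -> (y -> z))) = max(0.83, 1) = 1
~(z \/ (~x -> (y -> z))): Gödel ¬ of 1 = 0 (operand ≠ 0)
((~y \/ ~y) \/ ~(z \/ (~x -> (y -> z)))) = max(0, 0) = 0
((~z -> (z -> (x /\ x))) -> ((~y \/ ~y) \/ ~(z \/ (~x -> (y -> z))))): 1 > 0, so result = 0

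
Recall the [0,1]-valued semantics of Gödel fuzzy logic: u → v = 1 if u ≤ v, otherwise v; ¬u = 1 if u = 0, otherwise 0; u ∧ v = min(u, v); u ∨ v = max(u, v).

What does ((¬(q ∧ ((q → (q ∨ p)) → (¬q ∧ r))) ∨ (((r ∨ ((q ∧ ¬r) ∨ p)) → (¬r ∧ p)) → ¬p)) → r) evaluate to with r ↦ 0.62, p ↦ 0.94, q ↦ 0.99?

0.62

(q ∨ p) = max(0.99, 0.94) = 0.99
(q → (q ∨ p)): 0.99 ≤ 0.99, so result = 1
¬q: Gödel ¬ of 0.99 = 0 (operand ≠ 0)
(¬q ∧ r) = min(0, 0.62) = 0
((q → (q ∨ p)) → (¬q ∧ r)): 1 > 0, so result = 0
(q ∧ ((q → (q ∨ p)) → (¬q ∧ r))) = min(0.99, 0) = 0
¬(q ∧ ((q → (q ∨ p)) → (¬q ∧ r))): Gödel ¬ of 0 = 1 (operand is 0)
¬r: Gödel ¬ of 0.62 = 0 (operand ≠ 0)
(q ∧ ¬r) = min(0.99, 0) = 0
((q ∧ ¬r) ∨ p) = max(0, 0.94) = 0.94
(r ∨ ((q ∧ ¬r) ∨ p)) = max(0.62, 0.94) = 0.94
¬r: Gödel ¬ of 0.62 = 0 (operand ≠ 0)
(¬r ∧ p) = min(0, 0.94) = 0
((r ∨ ((q ∧ ¬r) ∨ p)) → (¬r ∧ p)): 0.94 > 0, so result = 0
¬p: Gödel ¬ of 0.94 = 0 (operand ≠ 0)
(((r ∨ ((q ∧ ¬r) ∨ p)) → (¬r ∧ p)) → ¬p): 0 ≤ 0, so result = 1
(¬(q ∧ ((q → (q ∨ p)) → (¬q ∧ r))) ∨ (((r ∨ ((q ∧ ¬r) ∨ p)) → (¬r ∧ p)) → ¬p)) = max(1, 1) = 1
((¬(q ∧ ((q → (q ∨ p)) → (¬q ∧ r))) ∨ (((r ∨ ((q ∧ ¬r) ∨ p)) → (¬r ∧ p)) → ¬p)) → r): 1 > 0.62, so result = 0.62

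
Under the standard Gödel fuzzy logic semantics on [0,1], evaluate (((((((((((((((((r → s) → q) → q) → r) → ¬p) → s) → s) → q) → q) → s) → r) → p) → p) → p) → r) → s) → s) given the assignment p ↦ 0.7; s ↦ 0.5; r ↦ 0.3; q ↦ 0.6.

(r → s): 0.3 ≤ 0.5, so result = 1
((r → s) → q): 1 > 0.6, so result = 0.6
(((r → s) → q) → q): 0.6 ≤ 0.6, so result = 1
((((r → s) → q) → q) → r): 1 > 0.3, so result = 0.3
¬p: Gödel ¬ of 0.7 = 0 (operand ≠ 0)
(((((r → s) → q) → q) → r) → ¬p): 0.3 > 0, so result = 0
((((((r → s) → q) → q) → r) → ¬p) → s): 0 ≤ 0.5, so result = 1
(((((((r → s) → q) → q) → r) → ¬p) → s) → s): 1 > 0.5, so result = 0.5
((((((((r → s) → q) → q) → r) → ¬p) → s) → s) → q): 0.5 ≤ 0.6, so result = 1
(((((((((r → s) → q) → q) → r) → ¬p) → s) → s) → q) → q): 1 > 0.6, so result = 0.6
((((((((((r → s) → q) → q) → r) → ¬p) → s) → s) → q) → q) → s): 0.6 > 0.5, so result = 0.5
(((((((((((r → s) → q) → q) → r) → ¬p) → s) → s) → q) → q) → s) → r): 0.5 > 0.3, so result = 0.3
((((((((((((r → s) → q) → q) → r) → ¬p) → s) → s) → q) → q) → s) → r) → p): 0.3 ≤ 0.7, so result = 1
(((((((((((((r → s) → q) → q) → r) → ¬p) → s) → s) → q) → q) → s) → r) → p) → p): 1 > 0.7, so result = 0.7
((((((((((((((r → s) → q) → q) → r) → ¬p) → s) → s) → q) → q) → s) → r) → p) → p) → p): 0.7 ≤ 0.7, so result = 1
(((((((((((((((r → s) → q) → q) → r) → ¬p) → s) → s) → q) → q) → s) → r) → p) → p) → p) → r): 1 > 0.3, so result = 0.3
((((((((((((((((r → s) → q) → q) → r) → ¬p) → s) → s) → q) → q) → s) → r) → p) → p) → p) → r) → s): 0.3 ≤ 0.5, so result = 1
(((((((((((((((((r → s) → q) → q) → r) → ¬p) → s) → s) → q) → q) → s) → r) → p) → p) → p) → r) → s) → s): 1 > 0.5, so result = 0.5

0.50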